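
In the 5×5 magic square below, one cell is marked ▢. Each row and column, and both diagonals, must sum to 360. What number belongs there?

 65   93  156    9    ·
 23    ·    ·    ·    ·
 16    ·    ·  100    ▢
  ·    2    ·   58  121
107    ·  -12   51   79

Row 1 must total 360; the given cells sum to 323, so (1,5) = 37.
Row 5 must total 360; the given cells sum to 225, so (5,2) = 135.
Column 1 needs 360; the known cells sum to 211, so (4,1) = 149.
Column 4: 9 + 100 + 58 + 51 + ? = 360, so (2,4) = 142.
Anti-diagonal must total 360; the given cells sum to 288, so (3,3) = 72.
Row 4 needs 360; the known cells sum to 330, so (4,3) = 30.
Column 3 needs 360; the known cells sum to 246, so (2,3) = 114.
From main diagonal, 360 − (65 + 72 + 58 + 79) gives (2,2) = 86.
Row 2 needs 360; the known cells sum to 365, so (2,5) = -5.
From column 2, 360 − (93 + 86 + 2 + 135) gives (3,2) = 44.
The remaining cell in column 5 is (3,5) = 360 − 232 = 128.

128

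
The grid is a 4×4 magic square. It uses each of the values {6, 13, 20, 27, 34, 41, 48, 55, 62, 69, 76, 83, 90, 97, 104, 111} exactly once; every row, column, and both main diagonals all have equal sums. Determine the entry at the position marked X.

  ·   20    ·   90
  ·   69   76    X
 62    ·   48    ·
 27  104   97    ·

The 16 entries sum to 936, so each line sums to 936/4 = 234.
From row 4, 234 − (27 + 104 + 97) gives (4,4) = 6.
The remaining cell in column 2 is (3,2) = 234 − 193 = 41.
From column 3, 234 − (76 + 48 + 97) gives (1,3) = 13.
Using main diagonal: 69 + 48 + 6 + ? → (1,1) = 234 − 123 = 111.
Row 3 needs 234; the known cells sum to 151, so (3,4) = 83.
Using column 1: 111 + 62 + 27 + ? → (2,1) = 234 − 200 = 34.
Column 4: 90 + 83 + 6 + ? = 234, so (2,4) = 55.

55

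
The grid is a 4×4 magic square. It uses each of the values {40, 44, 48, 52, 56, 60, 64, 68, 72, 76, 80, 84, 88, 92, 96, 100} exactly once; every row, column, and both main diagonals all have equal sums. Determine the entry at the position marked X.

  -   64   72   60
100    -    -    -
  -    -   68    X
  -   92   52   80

96

The 16 entries sum to 1120, so each line sums to 1120/4 = 280.
Using row 1: 64 + 72 + 60 + ? → (1,1) = 280 − 196 = 84.
Row 4: 92 + 52 + 80 + ? = 280, so (4,1) = 56.
The remaining cell in column 1 is (3,1) = 280 − 240 = 40.
Column 3: 72 + 68 + 52 + ? = 280, so (2,3) = 88.
Main diagonal needs 280; the known cells sum to 232, so (2,2) = 48.
Anti-diagonal needs 280; the known cells sum to 204, so (3,2) = 76.
The remaining cell in row 2 is (2,4) = 280 − 236 = 44.
Row 3: 40 + 76 + 68 + ? = 280, so (3,4) = 96.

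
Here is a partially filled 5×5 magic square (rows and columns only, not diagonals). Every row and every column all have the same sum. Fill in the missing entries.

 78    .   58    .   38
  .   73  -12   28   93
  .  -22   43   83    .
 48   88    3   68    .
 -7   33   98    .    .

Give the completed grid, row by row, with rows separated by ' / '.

78 18 58 -2 38 / 8 73 -12 28 93 / 63 -22 43 83 23 / 48 88 3 68 -17 / -7 33 98 13 53

Column 3 is already complete: 58 + -12 + 43 + 3 + 98 = 190, so that is the magic constant.
Row 2 needs 190; the known cells sum to 182, so (2,1) = 8.
The remaining cell in row 4 is (4,5) = 190 − 207 = -17.
Column 1: 78 + 8 + 48 + (-7) + ? = 190, so (3,1) = 63.
From column 2, 190 − (73 + (-22) + 88 + 33) gives (1,2) = 18.
Row 1 needs 190; the known cells sum to 192, so (1,4) = -2.
Row 3: 63 + (-22) + 43 + 83 + ? = 190, so (3,5) = 23.
The remaining cell in column 4 is (5,4) = 190 − 177 = 13.
Column 5: 38 + 93 + 23 + (-17) + ? = 190, so (5,5) = 53.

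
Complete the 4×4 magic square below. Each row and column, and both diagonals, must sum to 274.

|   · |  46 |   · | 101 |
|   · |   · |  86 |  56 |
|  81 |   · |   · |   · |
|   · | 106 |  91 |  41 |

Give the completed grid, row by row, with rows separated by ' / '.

96 46 31 101 / 61 71 86 56 / 81 51 66 76 / 36 106 91 41

Row 4 needs 274; the known cells sum to 238, so (4,1) = 36.
Using column 4: 101 + 56 + 41 + ? → (3,4) = 274 − 198 = 76.
Anti-diagonal: 101 + 86 + 36 + ? = 274, so (3,2) = 51.
From row 3, 274 − (81 + 51 + 76) gives (3,3) = 66.
Column 2: 46 + 51 + 106 + ? = 274, so (2,2) = 71.
Column 3 needs 274; the known cells sum to 243, so (1,3) = 31.
Main diagonal needs 274; the known cells sum to 178, so (1,1) = 96.
From row 2, 274 − (71 + 86 + 56) gives (2,1) = 61.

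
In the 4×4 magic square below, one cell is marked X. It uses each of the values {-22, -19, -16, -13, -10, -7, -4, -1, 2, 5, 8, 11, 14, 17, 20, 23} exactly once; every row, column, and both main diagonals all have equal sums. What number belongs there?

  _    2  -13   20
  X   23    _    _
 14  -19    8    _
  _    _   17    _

-16

The 16 entries sum to 8, so each line sums to 8/4 = 2.
Using row 1: 2 + (-13) + 20 + ? → (1,1) = 2 − 9 = -7.
Row 3: 14 + (-19) + 8 + ? = 2, so (3,4) = -1.
Using column 2: 2 + 23 + (-19) + ? → (4,2) = 2 − 6 = -4.
Using column 3: -13 + 8 + 17 + ? → (2,3) = 2 − 12 = -10.
From main diagonal, 2 − (-7 + 23 + 8) gives (4,4) = -22.
Anti-diagonal needs 2; the known cells sum to -9, so (4,1) = 11.
Column 1: -7 + 14 + 11 + ? = 2, so (2,1) = -16.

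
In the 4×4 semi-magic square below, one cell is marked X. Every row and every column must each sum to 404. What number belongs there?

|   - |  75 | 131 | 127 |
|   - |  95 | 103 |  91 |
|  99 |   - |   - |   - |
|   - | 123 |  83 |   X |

From row 1, 404 − (75 + 131 + 127) gives (1,1) = 71.
Row 2 needs 404; the known cells sum to 289, so (2,1) = 115.
Column 1: 71 + 115 + 99 + ? = 404, so (4,1) = 119.
Using column 2: 75 + 95 + 123 + ? → (3,2) = 404 − 293 = 111.
Column 3 needs 404; the known cells sum to 317, so (3,3) = 87.
Row 3 must total 404; the given cells sum to 297, so (3,4) = 107.
From row 4, 404 − (119 + 123 + 83) gives (4,4) = 79.

79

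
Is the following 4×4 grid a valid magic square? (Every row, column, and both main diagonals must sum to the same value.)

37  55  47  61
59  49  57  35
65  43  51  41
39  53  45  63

Row 1: 37 + 55 + 47 + 61 = 200.
Row 2: 59 + 49 + 57 + 35 = 200.
Row 3: 65 + 43 + 51 + 41 = 200.
Row 4: 39 + 53 + 45 + 63 = 200.
Column 1: 37 + 59 + 65 + 39 = 200.
Column 2: 55 + 49 + 43 + 53 = 200.
Column 3: 47 + 57 + 51 + 45 = 200.
Column 4: 61 + 35 + 41 + 63 = 200.
Main diagonal: 37 + 49 + 51 + 63 = 200.
Anti-diagonal: 61 + 57 + 43 + 39 = 200.
All lines sum to 200.

Yes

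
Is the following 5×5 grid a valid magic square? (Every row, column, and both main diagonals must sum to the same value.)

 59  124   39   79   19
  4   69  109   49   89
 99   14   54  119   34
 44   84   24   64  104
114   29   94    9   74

Yes

Row 1: 59 + 124 + 39 + 79 + 19 = 320.
Row 2: 4 + 69 + 109 + 49 + 89 = 320.
Row 3: 99 + 14 + 54 + 119 + 34 = 320.
Row 4: 44 + 84 + 24 + 64 + 104 = 320.
Row 5: 114 + 29 + 94 + 9 + 74 = 320.
Column 1: 59 + 4 + 99 + 44 + 114 = 320.
Column 2: 124 + 69 + 14 + 84 + 29 = 320.
Column 3: 39 + 109 + 54 + 24 + 94 = 320.
Column 4: 79 + 49 + 119 + 64 + 9 = 320.
Column 5: 19 + 89 + 34 + 104 + 74 = 320.
Main diagonal: 59 + 69 + 54 + 64 + 74 = 320.
Anti-diagonal: 19 + 49 + 54 + 84 + 114 = 320.
All lines sum to 320.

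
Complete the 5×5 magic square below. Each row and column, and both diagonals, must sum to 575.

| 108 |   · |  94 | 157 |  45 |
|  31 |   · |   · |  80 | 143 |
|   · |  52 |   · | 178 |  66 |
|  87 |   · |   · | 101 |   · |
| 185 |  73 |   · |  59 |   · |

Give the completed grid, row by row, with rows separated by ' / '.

108 171 94 157 45 / 31 129 192 80 143 / 164 52 115 178 66 / 87 150 38 101 199 / 185 73 136 59 122

The remaining cell in row 1 is (1,2) = 575 − 404 = 171.
Column 1 needs 575; the known cells sum to 411, so (3,1) = 164.
From row 3, 575 − (164 + 52 + 178 + 66) gives (3,3) = 115.
Anti-diagonal must total 575; the given cells sum to 425, so (4,2) = 150.
Using column 2: 171 + 52 + 150 + 73 + ? → (2,2) = 575 − 446 = 129.
Main diagonal needs 575; the known cells sum to 453, so (5,5) = 122.
Using row 2: 31 + 129 + 80 + 143 + ? → (2,3) = 575 − 383 = 192.
From row 5, 575 − (185 + 73 + 59 + 122) gives (5,3) = 136.
The remaining cell in column 3 is (4,3) = 575 − 537 = 38.
From column 5, 575 − (45 + 143 + 66 + 122) gives (4,5) = 199.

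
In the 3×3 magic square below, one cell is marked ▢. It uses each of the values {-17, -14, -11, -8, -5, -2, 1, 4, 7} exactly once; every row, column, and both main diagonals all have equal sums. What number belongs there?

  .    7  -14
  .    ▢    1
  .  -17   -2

-5

The 9 entries sum to -45, so each line sums to -45/3 = -15.
From row 1, -15 − (7 + (-14)) gives (1,1) = -8.
Row 3 must total -15; the given cells sum to -19, so (3,1) = 4.
The remaining cell in column 1 is (2,1) = -15 − (-4) = -11.
Column 2 must total -15; the given cells sum to -10, so (2,2) = -5.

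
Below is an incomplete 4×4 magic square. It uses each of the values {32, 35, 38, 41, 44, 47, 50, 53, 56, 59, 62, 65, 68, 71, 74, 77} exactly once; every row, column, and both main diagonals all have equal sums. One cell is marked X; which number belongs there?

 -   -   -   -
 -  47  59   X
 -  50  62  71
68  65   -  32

74

The 16 entries sum to 872, so each line sums to 872/4 = 218.
Row 3: 50 + 62 + 71 + ? = 218, so (3,1) = 35.
The remaining cell in row 4 is (4,3) = 218 − 165 = 53.
From column 2, 218 − (47 + 50 + 65) gives (1,2) = 56.
Using column 3: 59 + 62 + 53 + ? → (1,3) = 218 − 174 = 44.
Main diagonal needs 218; the known cells sum to 141, so (1,1) = 77.
From anti-diagonal, 218 − (59 + 50 + 68) gives (1,4) = 41.
The remaining cell in column 1 is (2,1) = 218 − 180 = 38.
Using column 4: 41 + 71 + 32 + ? → (2,4) = 218 − 144 = 74.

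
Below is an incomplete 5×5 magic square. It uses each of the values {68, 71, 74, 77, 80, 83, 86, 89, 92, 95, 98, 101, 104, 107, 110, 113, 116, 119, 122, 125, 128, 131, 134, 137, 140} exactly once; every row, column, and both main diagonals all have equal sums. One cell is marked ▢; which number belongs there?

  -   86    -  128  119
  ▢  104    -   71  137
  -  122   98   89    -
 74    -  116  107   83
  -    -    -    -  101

The 25 entries sum to 2600, so each line sums to 2600/5 = 520.
Using row 4: 74 + 116 + 107 + 83 + ? → (4,2) = 520 − 380 = 140.
Column 2 must total 520; the given cells sum to 452, so (5,2) = 68.
Using column 4: 128 + 71 + 89 + 107 + ? → (5,4) = 520 − 395 = 125.
From column 5, 520 − (119 + 137 + 83 + 101) gives (3,5) = 80.
Using main diagonal: 104 + 98 + 107 + 101 + ? → (1,1) = 520 − 410 = 110.
Anti-diagonal must total 520; the given cells sum to 428, so (5,1) = 92.
Row 1 needs 520; the known cells sum to 443, so (1,3) = 77.
From row 3, 520 − (122 + 98 + 89 + 80) gives (3,1) = 131.
Using row 5: 92 + 68 + 125 + 101 + ? → (5,3) = 520 − 386 = 134.
The remaining cell in column 1 is (2,1) = 520 − 407 = 113.

113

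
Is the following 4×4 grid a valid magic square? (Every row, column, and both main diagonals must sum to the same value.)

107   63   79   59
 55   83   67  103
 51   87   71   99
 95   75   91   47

Yes

Row 1: 107 + 63 + 79 + 59 = 308.
Row 2: 55 + 83 + 67 + 103 = 308.
Row 3: 51 + 87 + 71 + 99 = 308.
Row 4: 95 + 75 + 91 + 47 = 308.
Column 1: 107 + 55 + 51 + 95 = 308.
Column 2: 63 + 83 + 87 + 75 = 308.
Column 3: 79 + 67 + 71 + 91 = 308.
Column 4: 59 + 103 + 99 + 47 = 308.
Main diagonal: 107 + 83 + 71 + 47 = 308.
Anti-diagonal: 59 + 67 + 87 + 95 = 308.
All lines sum to 308.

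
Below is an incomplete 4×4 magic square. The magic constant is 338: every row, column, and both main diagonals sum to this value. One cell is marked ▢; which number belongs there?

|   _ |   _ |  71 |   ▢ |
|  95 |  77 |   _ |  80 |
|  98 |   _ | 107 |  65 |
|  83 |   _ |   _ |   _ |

Row 2 needs 338; the known cells sum to 252, so (2,3) = 86.
Row 3: 98 + 107 + 65 + ? = 338, so (3,2) = 68.
Column 1 must total 338; the given cells sum to 276, so (1,1) = 62.
Column 3: 71 + 86 + 107 + ? = 338, so (4,3) = 74.
Main diagonal must total 338; the given cells sum to 246, so (4,4) = 92.
From anti-diagonal, 338 − (86 + 68 + 83) gives (1,4) = 101.

101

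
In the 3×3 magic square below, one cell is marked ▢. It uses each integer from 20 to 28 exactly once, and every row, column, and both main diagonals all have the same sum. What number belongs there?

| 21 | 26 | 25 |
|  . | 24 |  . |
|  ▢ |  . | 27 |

23

The entries are 20 through 28, which sum to 216, so each line sums to 216/3 = 72.
Column 2 needs 72; the known cells sum to 50, so (3,2) = 22.
The remaining cell in column 3 is (2,3) = 72 − 52 = 20.
From anti-diagonal, 72 − (25 + 24) gives (3,1) = 23.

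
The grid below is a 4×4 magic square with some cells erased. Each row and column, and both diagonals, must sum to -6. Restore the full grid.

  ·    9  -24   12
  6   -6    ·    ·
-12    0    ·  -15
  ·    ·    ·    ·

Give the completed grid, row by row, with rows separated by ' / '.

Row 1 needs -6; the known cells sum to -3, so (1,1) = -3.
From row 3, -6 − (-12 + 0 + (-15)) gives (3,3) = 21.
Column 1 must total -6; the given cells sum to -9, so (4,1) = 3.
Column 2 needs -6; the known cells sum to 3, so (4,2) = -9.
The remaining cell in main diagonal is (4,4) = -6 − 12 = -18.
Anti-diagonal must total -6; the given cells sum to 15, so (2,3) = -21.
Using row 2: 6 + (-6) + (-21) + ? → (2,4) = -6 − (-21) = 15.
Row 4 needs -6; the known cells sum to -24, so (4,3) = 18.

-3 9 -24 12 / 6 -6 -21 15 / -12 0 21 -15 / 3 -9 18 -18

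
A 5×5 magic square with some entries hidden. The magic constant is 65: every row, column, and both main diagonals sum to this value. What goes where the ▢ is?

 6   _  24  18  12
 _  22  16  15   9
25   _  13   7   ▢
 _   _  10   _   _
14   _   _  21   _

1

Row 1: 6 + 24 + 18 + 12 + ? = 65, so (1,2) = 5.
Row 2 needs 65; the known cells sum to 62, so (2,1) = 3.
The remaining cell in column 1 is (4,1) = 65 − 48 = 17.
Column 3 must total 65; the given cells sum to 63, so (5,3) = 2.
Column 4: 18 + 15 + 7 + 21 + ? = 65, so (4,4) = 4.
From main diagonal, 65 − (6 + 22 + 13 + 4) gives (5,5) = 20.
Anti-diagonal must total 65; the given cells sum to 54, so (4,2) = 11.
Row 4 needs 65; the known cells sum to 42, so (4,5) = 23.
Row 5 must total 65; the given cells sum to 57, so (5,2) = 8.
Using column 2: 5 + 22 + 11 + 8 + ? → (3,2) = 65 − 46 = 19.
The remaining cell in column 5 is (3,5) = 65 − 64 = 1.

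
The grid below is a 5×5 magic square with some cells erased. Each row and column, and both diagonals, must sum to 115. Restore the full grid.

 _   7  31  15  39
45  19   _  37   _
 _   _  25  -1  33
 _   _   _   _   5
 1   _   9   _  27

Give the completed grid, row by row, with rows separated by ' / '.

23 7 31 15 39 / 45 19 3 37 11 / 17 41 25 -1 33 / 29 13 47 21 5 / 1 35 9 43 27

Row 1 must total 115; the given cells sum to 92, so (1,1) = 23.
Column 5 needs 115; the known cells sum to 104, so (2,5) = 11.
Main diagonal needs 115; the known cells sum to 94, so (4,4) = 21.
Anti-diagonal must total 115; the given cells sum to 102, so (4,2) = 13.
The remaining cell in row 2 is (2,3) = 115 − 112 = 3.
Column 3 needs 115; the known cells sum to 68, so (4,3) = 47.
From column 4, 115 − (15 + 37 + (-1) + 21) gives (5,4) = 43.
Using row 4: 13 + 47 + 21 + 5 + ? → (4,1) = 115 − 86 = 29.
Using row 5: 1 + 9 + 43 + 27 + ? → (5,2) = 115 − 80 = 35.
The remaining cell in column 1 is (3,1) = 115 − 98 = 17.
The remaining cell in column 2 is (3,2) = 115 − 74 = 41.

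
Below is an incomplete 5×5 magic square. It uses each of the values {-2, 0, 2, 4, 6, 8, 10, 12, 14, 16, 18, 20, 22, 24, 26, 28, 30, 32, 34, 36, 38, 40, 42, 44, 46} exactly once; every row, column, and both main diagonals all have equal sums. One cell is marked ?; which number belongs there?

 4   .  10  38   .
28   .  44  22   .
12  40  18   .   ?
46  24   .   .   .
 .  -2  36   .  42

34

The 25 entries sum to 550, so each line sums to 550/5 = 110.
Column 1: 4 + 28 + 12 + 46 + ? = 110, so (5,1) = 20.
Column 3 must total 110; the given cells sum to 108, so (4,3) = 2.
Anti-diagonal needs 110; the known cells sum to 84, so (1,5) = 26.
Row 1: 4 + 10 + 38 + 26 + ? = 110, so (1,2) = 32.
The remaining cell in row 5 is (5,4) = 110 − 96 = 14.
Using column 2: 32 + 40 + 24 + (-2) + ? → (2,2) = 110 − 94 = 16.
Main diagonal: 4 + 16 + 18 + 42 + ? = 110, so (4,4) = 30.
The remaining cell in row 2 is (2,5) = 110 − 110 = 0.
Row 4 needs 110; the known cells sum to 102, so (4,5) = 8.
Using column 4: 38 + 22 + 30 + 14 + ? → (3,4) = 110 − 104 = 6.
Using column 5: 26 + 0 + 8 + 42 + ? → (3,5) = 110 − 76 = 34.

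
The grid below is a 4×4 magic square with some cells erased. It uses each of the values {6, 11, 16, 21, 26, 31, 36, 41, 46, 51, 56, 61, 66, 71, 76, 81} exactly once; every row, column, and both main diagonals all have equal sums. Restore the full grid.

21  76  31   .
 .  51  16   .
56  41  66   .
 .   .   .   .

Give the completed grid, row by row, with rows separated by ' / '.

21 76 31 46 / 26 51 16 81 / 56 41 66 11 / 71 6 61 36

The 16 entries sum to 696, so each line sums to 696/4 = 174.
Row 1: 21 + 76 + 31 + ? = 174, so (1,4) = 46.
The remaining cell in row 3 is (3,4) = 174 − 163 = 11.
Column 2 needs 174; the known cells sum to 168, so (4,2) = 6.
Column 3 must total 174; the given cells sum to 113, so (4,3) = 61.
Main diagonal must total 174; the given cells sum to 138, so (4,4) = 36.
Anti-diagonal: 46 + 16 + 41 + ? = 174, so (4,1) = 71.
Using column 1: 21 + 56 + 71 + ? → (2,1) = 174 − 148 = 26.
Column 4 must total 174; the given cells sum to 93, so (2,4) = 81.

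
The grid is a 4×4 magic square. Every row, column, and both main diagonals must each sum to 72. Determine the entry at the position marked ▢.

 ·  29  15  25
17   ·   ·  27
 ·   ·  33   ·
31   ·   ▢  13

Row 1 must total 72; the given cells sum to 69, so (1,1) = 3.
Column 1 must total 72; the given cells sum to 51, so (3,1) = 21.
Column 4 must total 72; the given cells sum to 65, so (3,4) = 7.
Main diagonal: 3 + 33 + 13 + ? = 72, so (2,2) = 23.
Row 2 needs 72; the known cells sum to 67, so (2,3) = 5.
Row 3 must total 72; the given cells sum to 61, so (3,2) = 11.
The remaining cell in column 2 is (4,2) = 72 − 63 = 9.
From column 3, 72 − (15 + 5 + 33) gives (4,3) = 19.

19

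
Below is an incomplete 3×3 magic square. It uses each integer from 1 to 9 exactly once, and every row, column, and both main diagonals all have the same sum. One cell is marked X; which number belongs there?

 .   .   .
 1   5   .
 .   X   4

The entries are 1 through 9, which sum to 45, so each line sums to 45/3 = 15.
From row 2, 15 − (1 + 5) gives (2,3) = 9.
From column 3, 15 − (9 + 4) gives (1,3) = 2.
Main diagonal needs 15; the known cells sum to 9, so (1,1) = 6.
Anti-diagonal needs 15; the known cells sum to 7, so (3,1) = 8.
From row 1, 15 − (6 + 2) gives (1,2) = 7.
Using row 3: 8 + 4 + ? → (3,2) = 15 − 12 = 3.

3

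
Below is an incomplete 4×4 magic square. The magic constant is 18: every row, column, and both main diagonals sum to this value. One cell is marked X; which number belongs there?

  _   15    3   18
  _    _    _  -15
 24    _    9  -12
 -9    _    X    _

-6

From row 1, 18 − (15 + 3 + 18) gives (1,1) = -18.
Row 3: 24 + 9 + (-12) + ? = 18, so (3,2) = -3.
The remaining cell in column 1 is (2,1) = 18 − (-3) = 21.
From column 4, 18 − (18 + (-15) + (-12)) gives (4,4) = 27.
The remaining cell in main diagonal is (2,2) = 18 − 18 = 0.
From anti-diagonal, 18 − (18 + (-3) + (-9)) gives (2,3) = 12.
Using column 2: 15 + 0 + (-3) + ? → (4,2) = 18 − 12 = 6.
Column 3 must total 18; the given cells sum to 24, so (4,3) = -6.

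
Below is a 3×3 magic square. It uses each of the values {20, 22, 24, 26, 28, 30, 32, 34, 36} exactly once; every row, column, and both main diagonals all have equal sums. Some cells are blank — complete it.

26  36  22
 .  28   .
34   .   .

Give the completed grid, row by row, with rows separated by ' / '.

26 36 22 / 24 28 32 / 34 20 30

The 9 entries sum to 252, so each line sums to 252/3 = 84.
The remaining cell in column 1 is (2,1) = 84 − 60 = 24.
Using column 2: 36 + 28 + ? → (3,2) = 84 − 64 = 20.
The remaining cell in main diagonal is (3,3) = 84 − 54 = 30.
Row 2: 24 + 28 + ? = 84, so (2,3) = 32.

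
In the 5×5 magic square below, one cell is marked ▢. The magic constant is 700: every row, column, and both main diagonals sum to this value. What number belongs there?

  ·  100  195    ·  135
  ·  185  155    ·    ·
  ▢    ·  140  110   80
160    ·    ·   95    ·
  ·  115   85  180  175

200

Row 5: 115 + 85 + 180 + 175 + ? = 700, so (5,1) = 145.
Using column 3: 195 + 155 + 140 + 85 + ? → (4,3) = 700 − 575 = 125.
Main diagonal: 185 + 140 + 95 + 175 + ? = 700, so (1,1) = 105.
Row 1 needs 700; the known cells sum to 535, so (1,4) = 165.
Using column 4: 165 + 110 + 95 + 180 + ? → (2,4) = 700 − 550 = 150.
Anti-diagonal needs 700; the known cells sum to 570, so (4,2) = 130.
Using row 4: 160 + 130 + 125 + 95 + ? → (4,5) = 700 − 510 = 190.
Column 2 needs 700; the known cells sum to 530, so (3,2) = 170.
Using column 5: 135 + 80 + 190 + 175 + ? → (2,5) = 700 − 580 = 120.
Row 2 needs 700; the known cells sum to 610, so (2,1) = 90.
From row 3, 700 − (170 + 140 + 110 + 80) gives (3,1) = 200.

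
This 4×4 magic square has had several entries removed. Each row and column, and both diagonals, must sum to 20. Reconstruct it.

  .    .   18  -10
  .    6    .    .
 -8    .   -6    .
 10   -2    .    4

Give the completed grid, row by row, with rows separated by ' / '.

16 -4 18 -10 / 2 6 0 12 / -8 20 -6 14 / 10 -2 8 4

The remaining cell in row 4 is (4,3) = 20 − 12 = 8.
From column 3, 20 − (18 + (-6) + 8) gives (2,3) = 0.
Main diagonal must total 20; the given cells sum to 4, so (1,1) = 16.
Anti-diagonal needs 20; the known cells sum to 0, so (3,2) = 20.
The remaining cell in row 1 is (1,2) = 20 − 24 = -4.
From row 3, 20 − (-8 + 20 + (-6)) gives (3,4) = 14.
Column 1: 16 + (-8) + 10 + ? = 20, so (2,1) = 2.
The remaining cell in column 4 is (2,4) = 20 − 8 = 12.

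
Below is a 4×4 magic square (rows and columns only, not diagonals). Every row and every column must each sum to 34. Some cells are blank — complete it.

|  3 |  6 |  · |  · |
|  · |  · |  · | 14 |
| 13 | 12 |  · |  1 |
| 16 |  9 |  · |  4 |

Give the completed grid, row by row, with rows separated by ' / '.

3 6 10 15 / 2 7 11 14 / 13 12 8 1 / 16 9 5 4

Row 3 needs 34; the known cells sum to 26, so (3,3) = 8.
The remaining cell in row 4 is (4,3) = 34 − 29 = 5.
From column 1, 34 − (3 + 13 + 16) gives (2,1) = 2.
Column 2: 6 + 12 + 9 + ? = 34, so (2,2) = 7.
Using column 4: 14 + 1 + 4 + ? → (1,4) = 34 − 19 = 15.
From row 1, 34 − (3 + 6 + 15) gives (1,3) = 10.
From row 2, 34 − (2 + 7 + 14) gives (2,3) = 11.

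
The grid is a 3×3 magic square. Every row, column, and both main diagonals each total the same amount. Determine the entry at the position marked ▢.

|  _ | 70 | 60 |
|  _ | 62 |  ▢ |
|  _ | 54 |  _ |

58

Column 2 is complete and sums to 186; that is the magic constant.
Row 1 needs 186; the known cells sum to 130, so (1,1) = 56.
Main diagonal must total 186; the given cells sum to 118, so (3,3) = 68.
From anti-diagonal, 186 − (60 + 62) gives (3,1) = 64.
Using column 1: 56 + 64 + ? → (2,1) = 186 − 120 = 66.
Column 3: 60 + 68 + ? = 186, so (2,3) = 58.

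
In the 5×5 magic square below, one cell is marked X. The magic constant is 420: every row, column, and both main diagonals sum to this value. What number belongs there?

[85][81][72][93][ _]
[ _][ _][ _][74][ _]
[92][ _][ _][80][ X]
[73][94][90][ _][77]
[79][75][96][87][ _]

76

Row 1 needs 420; the known cells sum to 331, so (1,5) = 89.
Row 4 must total 420; the given cells sum to 334, so (4,4) = 86.
The remaining cell in row 5 is (5,5) = 420 − 337 = 83.
The remaining cell in column 1 is (2,1) = 420 − 329 = 91.
Anti-diagonal needs 420; the known cells sum to 336, so (3,3) = 84.
Using column 3: 72 + 84 + 90 + 96 + ? → (2,3) = 420 − 342 = 78.
Main diagonal must total 420; the given cells sum to 338, so (2,2) = 82.
Row 2: 91 + 82 + 78 + 74 + ? = 420, so (2,5) = 95.
Column 2 needs 420; the known cells sum to 332, so (3,2) = 88.
Using column 5: 89 + 95 + 77 + 83 + ? → (3,5) = 420 − 344 = 76.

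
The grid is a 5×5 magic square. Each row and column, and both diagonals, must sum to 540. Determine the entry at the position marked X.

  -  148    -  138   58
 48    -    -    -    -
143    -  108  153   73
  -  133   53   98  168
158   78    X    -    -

Using row 3: 143 + 108 + 153 + 73 + ? → (3,2) = 540 − 477 = 63.
From row 4, 540 − (133 + 53 + 98 + 168) gives (4,1) = 88.
The remaining cell in column 1 is (1,1) = 540 − 437 = 103.
From column 2, 540 − (148 + 63 + 133 + 78) gives (2,2) = 118.
Main diagonal needs 540; the known cells sum to 427, so (5,5) = 113.
The remaining cell in anti-diagonal is (2,4) = 540 − 457 = 83.
From row 1, 540 − (103 + 148 + 138 + 58) gives (1,3) = 93.
Column 4 needs 540; the known cells sum to 472, so (5,4) = 68.
Column 5 needs 540; the known cells sum to 412, so (2,5) = 128.
Using row 2: 48 + 118 + 83 + 128 + ? → (2,3) = 540 − 377 = 163.
The remaining cell in row 5 is (5,3) = 540 − 417 = 123.

123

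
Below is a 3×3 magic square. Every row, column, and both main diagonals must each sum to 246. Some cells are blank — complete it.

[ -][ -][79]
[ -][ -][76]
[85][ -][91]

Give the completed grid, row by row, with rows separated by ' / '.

73 94 79 / 88 82 76 / 85 70 91

Row 3 needs 246; the known cells sum to 176, so (3,2) = 70.
The remaining cell in anti-diagonal is (2,2) = 246 − 164 = 82.
Row 2 needs 246; the known cells sum to 158, so (2,1) = 88.
Column 1 must total 246; the given cells sum to 173, so (1,1) = 73.
Column 2 must total 246; the given cells sum to 152, so (1,2) = 94.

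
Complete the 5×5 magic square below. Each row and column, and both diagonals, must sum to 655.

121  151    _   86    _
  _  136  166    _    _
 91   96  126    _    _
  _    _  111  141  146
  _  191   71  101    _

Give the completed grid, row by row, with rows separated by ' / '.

Column 2: 151 + 136 + 96 + 191 + ? = 655, so (4,2) = 81.
The remaining cell in column 3 is (1,3) = 655 − 474 = 181.
From main diagonal, 655 − (121 + 136 + 126 + 141) gives (5,5) = 131.
From row 1, 655 − (121 + 151 + 181 + 86) gives (1,5) = 116.
The remaining cell in row 4 is (4,1) = 655 − 479 = 176.
Row 5 must total 655; the given cells sum to 494, so (5,1) = 161.
Using column 1: 121 + 91 + 176 + 161 + ? → (2,1) = 655 − 549 = 106.
Anti-diagonal: 116 + 126 + 81 + 161 + ? = 655, so (2,4) = 171.
Row 2 needs 655; the known cells sum to 579, so (2,5) = 76.
Column 4 needs 655; the known cells sum to 499, so (3,4) = 156.
Using column 5: 116 + 76 + 146 + 131 + ? → (3,5) = 655 − 469 = 186.

121 151 181 86 116 / 106 136 166 171 76 / 91 96 126 156 186 / 176 81 111 141 146 / 161 191 71 101 131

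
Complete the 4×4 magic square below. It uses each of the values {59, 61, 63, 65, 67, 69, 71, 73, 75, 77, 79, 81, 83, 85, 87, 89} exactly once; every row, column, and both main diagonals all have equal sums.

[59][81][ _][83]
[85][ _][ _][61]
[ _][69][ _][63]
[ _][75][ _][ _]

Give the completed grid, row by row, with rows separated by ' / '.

59 81 73 83 / 85 71 79 61 / 87 69 77 63 / 65 75 67 89

The 16 entries sum to 1184, so each line sums to 1184/4 = 296.
Using row 1: 59 + 81 + 83 + ? → (1,3) = 296 − 223 = 73.
Column 2: 81 + 69 + 75 + ? = 296, so (2,2) = 71.
From column 4, 296 − (83 + 61 + 63) gives (4,4) = 89.
From main diagonal, 296 − (59 + 71 + 89) gives (3,3) = 77.
Row 2 needs 296; the known cells sum to 217, so (2,3) = 79.
From row 3, 296 − (69 + 77 + 63) gives (3,1) = 87.
Column 1: 59 + 85 + 87 + ? = 296, so (4,1) = 65.
Column 3 needs 296; the known cells sum to 229, so (4,3) = 67.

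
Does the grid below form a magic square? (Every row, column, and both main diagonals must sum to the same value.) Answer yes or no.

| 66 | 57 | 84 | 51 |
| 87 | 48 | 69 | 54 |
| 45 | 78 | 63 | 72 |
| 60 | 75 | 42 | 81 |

Yes

Row 1: 66 + 57 + 84 + 51 = 258.
Row 2: 87 + 48 + 69 + 54 = 258.
Row 3: 45 + 78 + 63 + 72 = 258.
Row 4: 60 + 75 + 42 + 81 = 258.
Column 1: 66 + 87 + 45 + 60 = 258.
Column 2: 57 + 48 + 78 + 75 = 258.
Column 3: 84 + 69 + 63 + 42 = 258.
Column 4: 51 + 54 + 72 + 81 = 258.
Main diagonal: 66 + 48 + 63 + 81 = 258.
Anti-diagonal: 51 + 69 + 78 + 60 = 258.
All lines sum to 258.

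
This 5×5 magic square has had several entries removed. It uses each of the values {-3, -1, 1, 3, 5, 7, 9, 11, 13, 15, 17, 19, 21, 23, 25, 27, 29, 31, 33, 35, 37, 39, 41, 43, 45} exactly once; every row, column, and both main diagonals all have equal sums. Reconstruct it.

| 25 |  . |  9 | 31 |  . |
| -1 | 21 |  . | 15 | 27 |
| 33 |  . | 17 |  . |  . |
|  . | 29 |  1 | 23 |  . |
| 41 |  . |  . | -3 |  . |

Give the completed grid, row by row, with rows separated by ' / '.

25 37 9 31 3 / -1 21 43 15 27 / 33 5 17 39 11 / 7 29 1 23 45 / 41 13 35 -3 19

The 25 entries sum to 525, so each line sums to 525/5 = 105.
Row 2 must total 105; the given cells sum to 62, so (2,3) = 43.
Using column 1: 25 + (-1) + 33 + 41 + ? → (4,1) = 105 − 98 = 7.
Column 3 needs 105; the known cells sum to 70, so (5,3) = 35.
Column 4 must total 105; the given cells sum to 66, so (3,4) = 39.
Main diagonal: 25 + 21 + 17 + 23 + ? = 105, so (5,5) = 19.
Anti-diagonal: 15 + 17 + 29 + 41 + ? = 105, so (1,5) = 3.
Using row 1: 25 + 9 + 31 + 3 + ? → (1,2) = 105 − 68 = 37.
Row 4 needs 105; the known cells sum to 60, so (4,5) = 45.
Using row 5: 41 + 35 + (-3) + 19 + ? → (5,2) = 105 − 92 = 13.
Column 2 must total 105; the given cells sum to 100, so (3,2) = 5.
The remaining cell in column 5 is (3,5) = 105 − 94 = 11.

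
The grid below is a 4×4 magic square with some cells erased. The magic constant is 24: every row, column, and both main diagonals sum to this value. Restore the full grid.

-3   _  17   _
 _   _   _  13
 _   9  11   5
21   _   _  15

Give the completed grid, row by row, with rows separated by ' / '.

-3 19 17 -9 / 7 1 3 13 / -1 9 11 5 / 21 -5 -7 15

Row 3: 9 + 11 + 5 + ? = 24, so (3,1) = -1.
Column 1: -3 + (-1) + 21 + ? = 24, so (2,1) = 7.
Column 4: 13 + 5 + 15 + ? = 24, so (1,4) = -9.
From main diagonal, 24 − (-3 + 11 + 15) gives (2,2) = 1.
Anti-diagonal: -9 + 9 + 21 + ? = 24, so (2,3) = 3.
The remaining cell in row 1 is (1,2) = 24 − 5 = 19.
From column 2, 24 − (19 + 1 + 9) gives (4,2) = -5.
Column 3: 17 + 3 + 11 + ? = 24, so (4,3) = -7.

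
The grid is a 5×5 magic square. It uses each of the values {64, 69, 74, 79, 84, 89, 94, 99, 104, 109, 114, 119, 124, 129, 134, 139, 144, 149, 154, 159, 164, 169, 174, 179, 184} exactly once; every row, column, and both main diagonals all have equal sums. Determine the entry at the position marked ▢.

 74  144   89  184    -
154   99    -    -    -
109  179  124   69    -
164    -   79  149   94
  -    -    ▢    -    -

159

The 25 entries sum to 3100, so each line sums to 3100/5 = 620.
Row 1 needs 620; the known cells sum to 491, so (1,5) = 129.
Using row 3: 109 + 179 + 124 + 69 + ? → (3,5) = 620 − 481 = 139.
The remaining cell in row 4 is (4,2) = 620 − 486 = 134.
Using column 1: 74 + 154 + 109 + 164 + ? → (5,1) = 620 − 501 = 119.
Column 2 needs 620; the known cells sum to 556, so (5,2) = 64.
Main diagonal needs 620; the known cells sum to 446, so (5,5) = 174.
The remaining cell in anti-diagonal is (2,4) = 620 − 506 = 114.
Column 4 needs 620; the known cells sum to 516, so (5,4) = 104.
From column 5, 620 − (129 + 139 + 94 + 174) gives (2,5) = 84.
Using row 2: 154 + 99 + 114 + 84 + ? → (2,3) = 620 − 451 = 169.
From row 5, 620 − (119 + 64 + 104 + 174) gives (5,3) = 159.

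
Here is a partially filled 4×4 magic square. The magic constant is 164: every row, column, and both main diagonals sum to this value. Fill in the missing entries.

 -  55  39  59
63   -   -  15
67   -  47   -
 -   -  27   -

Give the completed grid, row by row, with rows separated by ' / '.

The remaining cell in row 1 is (1,1) = 164 − 153 = 11.
Column 1 must total 164; the given cells sum to 141, so (4,1) = 23.
Column 3: 39 + 47 + 27 + ? = 164, so (2,3) = 51.
Using anti-diagonal: 59 + 51 + 23 + ? → (3,2) = 164 − 133 = 31.
Row 2 must total 164; the given cells sum to 129, so (2,2) = 35.
The remaining cell in row 3 is (3,4) = 164 − 145 = 19.
Column 2: 55 + 35 + 31 + ? = 164, so (4,2) = 43.
Column 4 needs 164; the known cells sum to 93, so (4,4) = 71.

11 55 39 59 / 63 35 51 15 / 67 31 47 19 / 23 43 27 71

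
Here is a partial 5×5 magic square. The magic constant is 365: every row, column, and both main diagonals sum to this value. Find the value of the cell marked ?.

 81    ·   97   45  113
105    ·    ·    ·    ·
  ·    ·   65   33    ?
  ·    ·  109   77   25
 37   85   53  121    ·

The remaining cell in row 1 is (1,2) = 365 − 336 = 29.
Using row 5: 37 + 85 + 53 + 121 + ? → (5,5) = 365 − 296 = 69.
Using column 3: 97 + 65 + 109 + 53 + ? → (2,3) = 365 − 324 = 41.
The remaining cell in column 4 is (2,4) = 365 − 276 = 89.
The remaining cell in main diagonal is (2,2) = 365 − 292 = 73.
Anti-diagonal must total 365; the given cells sum to 304, so (4,2) = 61.
Using row 2: 105 + 73 + 41 + 89 + ? → (2,5) = 365 − 308 = 57.
Row 4 needs 365; the known cells sum to 272, so (4,1) = 93.
Column 1 must total 365; the given cells sum to 316, so (3,1) = 49.
Column 2 needs 365; the known cells sum to 248, so (3,2) = 117.
From column 5, 365 − (113 + 57 + 25 + 69) gives (3,5) = 101.

101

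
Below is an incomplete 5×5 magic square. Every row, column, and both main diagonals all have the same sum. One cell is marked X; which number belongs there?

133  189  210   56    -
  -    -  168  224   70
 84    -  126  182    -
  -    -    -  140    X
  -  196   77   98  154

Column 4 is complete and sums to 700; that is the magic constant.
From row 1, 700 − (133 + 189 + 210 + 56) gives (1,5) = 112.
Row 5 must total 700; the given cells sum to 525, so (5,1) = 175.
From column 3, 700 − (210 + 168 + 126 + 77) gives (4,3) = 119.
Main diagonal needs 700; the known cells sum to 553, so (2,2) = 147.
Using anti-diagonal: 112 + 224 + 126 + 175 + ? → (4,2) = 700 − 637 = 63.
Row 2 needs 700; the known cells sum to 609, so (2,1) = 91.
Column 1 must total 700; the given cells sum to 483, so (4,1) = 217.
Column 2 must total 700; the given cells sum to 595, so (3,2) = 105.
From row 3, 700 − (84 + 105 + 126 + 182) gives (3,5) = 203.
Row 4 must total 700; the given cells sum to 539, so (4,5) = 161.

161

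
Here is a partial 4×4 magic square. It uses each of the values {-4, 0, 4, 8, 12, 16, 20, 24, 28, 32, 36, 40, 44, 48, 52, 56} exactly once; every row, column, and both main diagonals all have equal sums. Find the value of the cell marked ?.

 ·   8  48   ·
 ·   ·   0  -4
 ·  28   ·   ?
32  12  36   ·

40

The 16 entries sum to 416, so each line sums to 416/4 = 104.
Row 4 needs 104; the known cells sum to 80, so (4,4) = 24.
Using column 2: 8 + 28 + 12 + ? → (2,2) = 104 − 48 = 56.
Column 3 must total 104; the given cells sum to 84, so (3,3) = 20.
Main diagonal: 56 + 20 + 24 + ? = 104, so (1,1) = 4.
Anti-diagonal: 0 + 28 + 32 + ? = 104, so (1,4) = 44.
The remaining cell in row 2 is (2,1) = 104 − 52 = 52.
The remaining cell in column 1 is (3,1) = 104 − 88 = 16.
From column 4, 104 − (44 + (-4) + 24) gives (3,4) = 40.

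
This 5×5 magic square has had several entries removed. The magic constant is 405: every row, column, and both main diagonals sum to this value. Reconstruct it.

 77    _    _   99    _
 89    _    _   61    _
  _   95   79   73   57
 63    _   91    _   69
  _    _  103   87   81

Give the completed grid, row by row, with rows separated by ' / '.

Row 3 must total 405; the given cells sum to 304, so (3,1) = 101.
Column 1 must total 405; the given cells sum to 330, so (5,1) = 75.
Column 4 must total 405; the given cells sum to 320, so (4,4) = 85.
Using main diagonal: 77 + 79 + 85 + 81 + ? → (2,2) = 405 − 322 = 83.
Row 4 needs 405; the known cells sum to 308, so (4,2) = 97.
Row 5 needs 405; the known cells sum to 346, so (5,2) = 59.
Column 2: 83 + 95 + 97 + 59 + ? = 405, so (1,2) = 71.
Anti-diagonal needs 405; the known cells sum to 312, so (1,5) = 93.
From row 1, 405 − (77 + 71 + 99 + 93) gives (1,3) = 65.
Column 3 must total 405; the given cells sum to 338, so (2,3) = 67.
Using column 5: 93 + 57 + 69 + 81 + ? → (2,5) = 405 − 300 = 105.

77 71 65 99 93 / 89 83 67 61 105 / 101 95 79 73 57 / 63 97 91 85 69 / 75 59 103 87 81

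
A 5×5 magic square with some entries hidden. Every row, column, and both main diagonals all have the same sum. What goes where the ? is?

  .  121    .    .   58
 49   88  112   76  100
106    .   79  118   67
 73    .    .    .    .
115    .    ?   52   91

Row 2 is complete and sums to 425; that is the magic constant.
Row 3: 106 + 79 + 118 + 67 + ? = 425, so (3,2) = 55.
Column 1: 49 + 106 + 73 + 115 + ? = 425, so (1,1) = 82.
Column 5: 58 + 100 + 67 + 91 + ? = 425, so (4,5) = 109.
Using main diagonal: 82 + 88 + 79 + 91 + ? → (4,4) = 425 − 340 = 85.
Anti-diagonal must total 425; the given cells sum to 328, so (4,2) = 97.
Row 4: 73 + 97 + 85 + 109 + ? = 425, so (4,3) = 61.
Column 2 needs 425; the known cells sum to 361, so (5,2) = 64.
Column 4 needs 425; the known cells sum to 331, so (1,4) = 94.
Row 1 must total 425; the given cells sum to 355, so (1,3) = 70.
Row 5: 115 + 64 + 52 + 91 + ? = 425, so (5,3) = 103.

103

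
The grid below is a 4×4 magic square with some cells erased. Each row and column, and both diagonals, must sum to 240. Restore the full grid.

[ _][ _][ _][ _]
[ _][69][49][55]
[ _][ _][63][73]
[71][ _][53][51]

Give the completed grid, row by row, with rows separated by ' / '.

57 47 75 61 / 67 69 49 55 / 45 59 63 73 / 71 65 53 51

The remaining cell in row 2 is (2,1) = 240 − 173 = 67.
Using row 4: 71 + 53 + 51 + ? → (4,2) = 240 − 175 = 65.
Column 3: 49 + 63 + 53 + ? = 240, so (1,3) = 75.
Column 4 must total 240; the given cells sum to 179, so (1,4) = 61.
The remaining cell in main diagonal is (1,1) = 240 − 183 = 57.
From anti-diagonal, 240 − (61 + 49 + 71) gives (3,2) = 59.
Row 1: 57 + 75 + 61 + ? = 240, so (1,2) = 47.
Row 3 must total 240; the given cells sum to 195, so (3,1) = 45.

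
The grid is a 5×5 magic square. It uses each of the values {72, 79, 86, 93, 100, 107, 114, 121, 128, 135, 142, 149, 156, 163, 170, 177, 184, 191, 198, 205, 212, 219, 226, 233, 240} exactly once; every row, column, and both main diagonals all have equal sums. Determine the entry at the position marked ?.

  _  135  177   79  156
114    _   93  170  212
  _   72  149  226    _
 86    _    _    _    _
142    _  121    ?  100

198

The 25 entries sum to 3900, so each line sums to 3900/5 = 780.
From row 1, 780 − (135 + 177 + 79 + 156) gives (1,1) = 233.
Row 2 must total 780; the given cells sum to 589, so (2,2) = 191.
Column 1: 233 + 114 + 86 + 142 + ? = 780, so (3,1) = 205.
Using column 3: 177 + 93 + 149 + 121 + ? → (4,3) = 780 − 540 = 240.
Main diagonal: 233 + 191 + 149 + 100 + ? = 780, so (4,4) = 107.
Using anti-diagonal: 156 + 170 + 149 + 142 + ? → (4,2) = 780 − 617 = 163.
Row 3 must total 780; the given cells sum to 652, so (3,5) = 128.
Row 4 must total 780; the given cells sum to 596, so (4,5) = 184.
Column 2 needs 780; the known cells sum to 561, so (5,2) = 219.
Column 4: 79 + 170 + 226 + 107 + ? = 780, so (5,4) = 198.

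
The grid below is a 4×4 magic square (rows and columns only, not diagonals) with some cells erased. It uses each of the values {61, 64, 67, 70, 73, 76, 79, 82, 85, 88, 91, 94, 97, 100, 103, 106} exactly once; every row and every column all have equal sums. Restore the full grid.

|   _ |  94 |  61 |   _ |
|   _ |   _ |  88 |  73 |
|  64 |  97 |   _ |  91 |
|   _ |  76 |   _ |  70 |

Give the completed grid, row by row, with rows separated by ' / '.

79 94 61 100 / 106 67 88 73 / 64 97 82 91 / 85 76 103 70

The 16 entries sum to 1336, so each line sums to 1336/4 = 334.
Row 3: 64 + 97 + 91 + ? = 334, so (3,3) = 82.
Column 2: 94 + 97 + 76 + ? = 334, so (2,2) = 67.
The remaining cell in column 3 is (4,3) = 334 − 231 = 103.
The remaining cell in column 4 is (1,4) = 334 − 234 = 100.
Row 1 must total 334; the given cells sum to 255, so (1,1) = 79.
From row 2, 334 − (67 + 88 + 73) gives (2,1) = 106.
Using row 4: 76 + 103 + 70 + ? → (4,1) = 334 − 249 = 85.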